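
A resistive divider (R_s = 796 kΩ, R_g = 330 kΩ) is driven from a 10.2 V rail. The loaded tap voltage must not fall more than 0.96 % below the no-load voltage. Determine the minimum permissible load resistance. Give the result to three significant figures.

Output resistance R_th = R_s‖R_g = (796 × 330)/1126 = 233.3 kΩ.
The fractional drop is R_th/(R_th + R_L); requiring this ≤ 0.00960 gives R_L ≥ R_th(1/0.00960 − 1) = 233.3 × 103.2 = 24.1 MΩ.

R_L(min) ≈ 24.1 MΩ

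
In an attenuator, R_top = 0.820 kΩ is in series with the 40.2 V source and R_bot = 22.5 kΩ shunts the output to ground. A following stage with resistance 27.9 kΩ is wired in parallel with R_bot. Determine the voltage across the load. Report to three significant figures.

V_out ≈ 37.7 V

The load sits in parallel with R_bot: R_bot‖R_L = (22500 × 27900) / (22500 + 27900) = 12460 Ω.
V_out = 40.2 × 12460 / (820 + 12460) = 40.2 × 12460/13280 = 37.7 V.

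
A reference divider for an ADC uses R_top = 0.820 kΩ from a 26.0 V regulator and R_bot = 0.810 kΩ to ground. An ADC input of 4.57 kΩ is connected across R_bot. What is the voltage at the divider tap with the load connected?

V_out ≈ 11.9 V

The load sits in parallel with R_bot: R_bot‖R_L = (810 × 4570) / (810 + 4570) = 688.0 Ω.
V_out = 26.0 × 688.0 / (820 + 688.0) = 26.0 × 688.0/1508 = 11.9 V.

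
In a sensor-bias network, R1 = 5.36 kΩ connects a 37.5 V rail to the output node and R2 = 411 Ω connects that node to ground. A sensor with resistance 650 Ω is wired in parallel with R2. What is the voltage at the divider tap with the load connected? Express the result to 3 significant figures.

V_out ≈ 1.68 V

The load sits in parallel with R2: R2‖R_L = (411 × 650) / (411 + 650) = 251.8 Ω.
V_out = 37.5 × 251.8 / (5360 + 251.8) = 37.5 × 251.8/5612 = 1.68 V.
(Unloaded it would have been 2.67 V.)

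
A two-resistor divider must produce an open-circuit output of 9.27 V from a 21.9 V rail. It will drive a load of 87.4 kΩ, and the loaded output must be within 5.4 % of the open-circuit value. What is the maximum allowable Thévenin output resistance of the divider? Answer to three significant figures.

Loading drop = R_th/(R_th + R_L) ≤ 0.0540, so R_th ≤ R_L · ε/(1−ε) = 87.4 kΩ × 0.0540/0.9460 = 4.99 kΩ.
(Any R1, R2 with R2/(R1+R2) = 0.423 and R1‖R2 ≤ 4.99 kΩ will meet the spec.)

R_th ≤ 4.99 kΩ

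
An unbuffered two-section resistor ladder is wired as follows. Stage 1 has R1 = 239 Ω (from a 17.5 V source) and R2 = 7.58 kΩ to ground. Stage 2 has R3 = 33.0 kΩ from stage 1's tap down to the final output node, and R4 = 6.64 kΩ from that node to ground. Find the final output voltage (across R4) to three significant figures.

V_out ≈ 2.83 V

Stage 2 presents R3+R4 = 39640 Ω as a load on stage 1's tap.
Stage 1's lower leg becomes R2‖(R3+R4) = 6363 Ω, so V_mid = 17.5 × 6363/6602 = 16.87 V.
Stage 2 is itself unloaded: V_out = V_mid × R4/(R3+R4) = 16.87 × 6640/39640 = 2.83 V.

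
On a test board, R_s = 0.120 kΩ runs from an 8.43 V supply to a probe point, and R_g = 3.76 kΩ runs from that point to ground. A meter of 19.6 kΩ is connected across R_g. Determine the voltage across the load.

V_out ≈ 8.12 V

The load sits in parallel with R_g: R_g‖R_L = (3760 × 19600) / (3760 + 19600) = 3155 Ω.
V_out = 8.43 × 3155 / (120 + 3155) = 8.43 × 3155/3275 = 8.12 V.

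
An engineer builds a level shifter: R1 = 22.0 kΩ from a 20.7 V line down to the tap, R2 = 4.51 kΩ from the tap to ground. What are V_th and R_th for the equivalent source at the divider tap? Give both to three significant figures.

V_th is the open-circuit tap voltage: 20.7 × 4.51/(22.0 + 4.51) = 3.52 V.
With the supply zeroed, R1 and R2 appear in parallel from the tap: R_th = R1‖R2 = (22.0 × 4.51)/26.51 = 3.74 kΩ.

V_th = 3.52 V, R_th = 3.74 kΩ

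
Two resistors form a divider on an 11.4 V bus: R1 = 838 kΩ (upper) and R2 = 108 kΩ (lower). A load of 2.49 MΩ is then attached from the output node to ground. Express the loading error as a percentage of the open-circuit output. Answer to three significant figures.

3.70 %

The divider's output (Thévenin) resistance is R1‖R2 = 95.67 kΩ.
Fractional drop under load = R_th/(R_th + R_L) = 95.67 / (95.67 + 2490) = 0.03700.
So the output falls by 3.70 %.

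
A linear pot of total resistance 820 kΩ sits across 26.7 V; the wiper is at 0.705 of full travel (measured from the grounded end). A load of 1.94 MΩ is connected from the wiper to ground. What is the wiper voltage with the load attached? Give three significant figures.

The wiper splits the pot into (1−α)R = 241.9 kΩ above and αR = 578.1 kΩ below.
Lower section ‖ load = 445.4 kΩ.
V_wiper = 26.7 × 445.4/(241.9 + 445.4) = 17.3 V.

V ≈ 17.3 V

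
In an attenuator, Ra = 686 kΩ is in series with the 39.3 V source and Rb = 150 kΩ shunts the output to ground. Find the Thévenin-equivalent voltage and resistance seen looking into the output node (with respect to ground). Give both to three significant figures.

V_th = 7.05 V, R_th = 123 kΩ

V_th is the open-circuit tap voltage: 39.3 × 150/(686 + 150) = 7.05 V.
With the supply zeroed, Ra and Rb appear in parallel from the tap: R_th = Ra‖Rb = (686 × 150)/836.0 = 123 kΩ.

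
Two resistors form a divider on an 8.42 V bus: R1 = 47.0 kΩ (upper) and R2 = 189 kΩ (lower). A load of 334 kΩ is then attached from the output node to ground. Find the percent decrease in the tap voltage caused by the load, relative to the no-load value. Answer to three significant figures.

10.1 %

The divider's output (Thévenin) resistance is R1‖R2 = 37.64 kΩ.
Fractional drop under load = R_th/(R_th + R_L) = 37.64 / (37.64 + 334) = 0.1013.
So the output falls by 10.1 %.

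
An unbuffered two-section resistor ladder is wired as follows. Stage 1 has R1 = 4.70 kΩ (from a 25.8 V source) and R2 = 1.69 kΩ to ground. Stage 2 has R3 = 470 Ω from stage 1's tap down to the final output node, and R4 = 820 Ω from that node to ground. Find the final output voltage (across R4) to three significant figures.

V_out ≈ 2.21 V

Stage 2 presents R3+R4 = 1290 Ω as a load on stage 1's tap.
Stage 1's lower leg becomes R2‖(R3+R4) = 731.6 Ω, so V_mid = 25.8 × 731.6/5432 = 3.475 V.
Stage 2 is itself unloaded: V_out = V_mid × R4/(R3+R4) = 3.475 × 820/1290 = 2.21 V.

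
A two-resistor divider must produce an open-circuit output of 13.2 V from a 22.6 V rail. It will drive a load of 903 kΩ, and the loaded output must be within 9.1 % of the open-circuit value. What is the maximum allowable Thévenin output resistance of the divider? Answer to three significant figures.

R_th ≤ 90.4 kΩ

Loading drop = R_th/(R_th + R_L) ≤ 0.0910, so R_th ≤ R_L · ε/(1−ε) = 903 kΩ × 0.0910/0.9090 = 90.4 kΩ.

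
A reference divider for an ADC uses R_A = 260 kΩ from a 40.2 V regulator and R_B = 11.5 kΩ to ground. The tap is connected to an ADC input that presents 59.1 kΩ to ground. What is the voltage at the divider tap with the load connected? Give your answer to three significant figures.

V_out ≈ 1.44 V

The load sits in parallel with R_B: R_B‖R_L = (11.5 × 59.1) / (11.5 + 59.1) = 9.627 kΩ.
V_out = 40.2 × 9.627 / (260 + 9.627) = 40.2 × 9.627/269.6 = 1.44 V.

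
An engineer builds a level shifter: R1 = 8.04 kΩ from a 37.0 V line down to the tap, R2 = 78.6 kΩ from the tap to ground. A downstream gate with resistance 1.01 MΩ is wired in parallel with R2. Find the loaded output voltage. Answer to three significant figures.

V_out ≈ 33.3 V

The load sits in parallel with R2: R2‖R_L = (78.6 × 1010) / (78.6 + 1010) = 72.92 kΩ.
V_out = 37.0 × 72.92 / (8.04 + 72.92) = 37.0 × 72.92/80.96 = 33.3 V.
(Unloaded it would have been 33.6 V.)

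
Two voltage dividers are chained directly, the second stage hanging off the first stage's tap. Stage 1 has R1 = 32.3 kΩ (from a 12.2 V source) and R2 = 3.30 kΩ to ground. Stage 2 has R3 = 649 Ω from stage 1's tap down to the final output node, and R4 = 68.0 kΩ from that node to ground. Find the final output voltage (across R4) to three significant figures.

V_out ≈ 1.07 V

Stage 2 presents R3+R4 = 68650 Ω as a load on stage 1's tap.
Stage 1's lower leg becomes R2‖(R3+R4) = 3149 Ω, so V_mid = 12.2 × 3149/35450 = 1.084 V.
Stage 2 is itself unloaded: V_out = V_mid × R4/(R3+R4) = 1.084 × 68000/68650 = 1.07 V.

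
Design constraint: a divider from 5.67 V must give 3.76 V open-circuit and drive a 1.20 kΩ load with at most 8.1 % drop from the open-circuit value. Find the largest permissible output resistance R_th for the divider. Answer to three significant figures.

Loading drop = R_th/(R_th + R_L) ≤ 0.0810, so R_th ≤ R_L · ε/(1−ε) = 1.20 kΩ × 0.0810/0.9190 = 106 Ω.
(Any R1, R2 with R2/(R1+R2) = 0.663 and R1‖R2 ≤ 106 Ω will meet the spec.)

R_th ≤ 106 Ω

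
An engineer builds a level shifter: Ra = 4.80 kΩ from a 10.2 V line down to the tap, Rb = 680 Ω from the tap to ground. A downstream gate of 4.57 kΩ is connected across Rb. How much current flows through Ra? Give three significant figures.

I ≈ 1.89 mA

Rb‖R_L = 591.9 Ω, so the source sees Ra + Rb‖R_L = 5392 Ω.
I = 10.2 V / 5392 Ω = 1.89 mA.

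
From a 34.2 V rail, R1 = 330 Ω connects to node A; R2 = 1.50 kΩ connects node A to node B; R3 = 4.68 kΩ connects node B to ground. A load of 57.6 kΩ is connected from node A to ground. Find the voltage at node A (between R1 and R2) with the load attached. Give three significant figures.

V ≈ 32.3 V

Below node A the series string R2+R3 = 6180 Ω sits in parallel with the 57600 Ω load: 5581 Ω.
V_A = 34.2 × 5581/(330 + 5581) = 32.3 V.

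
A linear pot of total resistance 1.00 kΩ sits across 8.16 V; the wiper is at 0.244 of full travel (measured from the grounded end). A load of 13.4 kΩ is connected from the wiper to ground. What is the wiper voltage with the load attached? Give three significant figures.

The wiper splits the pot into (1−α)R = 756.0 Ω above and αR = 244.0 Ω below.
Lower section ‖ load = 239.6 Ω.
V_wiper = 8.16 × 239.6/(756.0 + 239.6) = 1.96 V.

V ≈ 1.96 V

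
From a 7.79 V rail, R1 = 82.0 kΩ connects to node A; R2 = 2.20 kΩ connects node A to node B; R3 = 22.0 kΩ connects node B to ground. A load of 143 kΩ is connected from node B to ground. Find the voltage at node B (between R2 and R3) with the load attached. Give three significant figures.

At node B, R3 is in parallel with the load: R3‖R_L = 19.07 kΩ.
Below node A the resistance is R2 + (R3‖R_L) = 21.27 kΩ, so V_A = 7.79 × 21.27/103.3 = 1.604 V.
Then V_B = V_A × (R3‖R_L)/(R2 + R3‖R_L) = 1.604 × 19.07/21.27 = 1.44 V.

V ≈ 1.44 V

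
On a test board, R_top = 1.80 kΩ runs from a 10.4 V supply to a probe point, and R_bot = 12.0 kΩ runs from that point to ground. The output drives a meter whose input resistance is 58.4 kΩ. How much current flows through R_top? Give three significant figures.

I ≈ 0.885 mA

R_bot‖R_L = 9.955 kΩ, so the source sees R_top + R_bot‖R_L = 11.75 kΩ.
I = 10.4 V / 11.75 kΩ = 0.885 mA.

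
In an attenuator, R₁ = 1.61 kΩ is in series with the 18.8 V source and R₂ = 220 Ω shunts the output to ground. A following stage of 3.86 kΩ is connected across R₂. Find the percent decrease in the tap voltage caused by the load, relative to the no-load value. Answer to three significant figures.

The divider's output (Thévenin) resistance is R₁‖R₂ = 193.6 Ω.
Fractional drop under load = R_th/(R_th + R_L) = 193.6 / (193.6 + 3860) = 0.04775.
So the output falls by 4.77 %.

4.77 %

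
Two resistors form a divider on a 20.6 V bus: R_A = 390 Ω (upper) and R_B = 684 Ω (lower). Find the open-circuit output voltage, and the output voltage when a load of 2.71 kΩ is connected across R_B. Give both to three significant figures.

Unloaded: 13.1 V; loaded: 12.0 V

Open-circuit: V = 20.6 × 684/(390 + 684) = 13.1 V.
With the load, R_B becomes R_B‖R_L = 546.2 Ω, so V = 20.6 × 546.2/936.2 = 12.0 V.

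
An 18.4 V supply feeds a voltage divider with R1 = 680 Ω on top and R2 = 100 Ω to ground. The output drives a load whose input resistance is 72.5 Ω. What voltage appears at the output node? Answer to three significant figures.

The load sits in parallel with R2: R2‖R_L = (100 × 72.5) / (100 + 72.5) = 42.03 Ω.
V_out = 18.4 × 42.03 / (680 + 42.03) = 18.4 × 42.03/722.0 = 1.07 V.

V_out ≈ 1.07 V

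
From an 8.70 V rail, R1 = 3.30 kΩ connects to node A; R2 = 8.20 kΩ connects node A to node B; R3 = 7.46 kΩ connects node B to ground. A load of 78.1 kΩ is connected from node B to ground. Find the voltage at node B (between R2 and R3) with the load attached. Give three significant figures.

At node B, R3 is in parallel with the load: R3‖R_L = 6.810 kΩ.
Below node A the resistance is R2 + (R3‖R_L) = 15.01 kΩ, so V_A = 8.70 × 15.01/18.31 = 7.132 V.
Then V_B = V_A × (R3‖R_L)/(R2 + R3‖R_L) = 7.132 × 6.810/15.01 = 3.24 V.

V ≈ 3.24 V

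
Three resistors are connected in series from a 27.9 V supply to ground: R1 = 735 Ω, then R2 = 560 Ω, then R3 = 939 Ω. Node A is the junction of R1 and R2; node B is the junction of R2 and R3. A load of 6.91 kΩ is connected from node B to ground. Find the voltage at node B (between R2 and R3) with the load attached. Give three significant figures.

At node B, R3 is in parallel with the load: R3‖R_L = 826.7 Ω.
Below node A the resistance is R2 + (R3‖R_L) = 1387 Ω, so V_A = 27.9 × 1387/2122 = 18.23 V.
Then V_B = V_A × (R3‖R_L)/(R2 + R3‖R_L) = 18.23 × 826.7/1387 = 10.9 V.

V ≈ 10.9 V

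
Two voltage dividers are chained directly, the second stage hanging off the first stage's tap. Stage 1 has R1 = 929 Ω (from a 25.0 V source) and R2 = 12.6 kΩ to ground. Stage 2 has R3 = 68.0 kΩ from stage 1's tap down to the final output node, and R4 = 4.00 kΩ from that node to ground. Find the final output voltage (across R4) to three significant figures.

V_out ≈ 1.28 V

Stage 2 presents R3+R4 = 72000 Ω as a load on stage 1's tap.
Stage 1's lower leg becomes R2‖(R3+R4) = 10720 Ω, so V_mid = 25.0 × 10720/11650 = 23.01 V.
Stage 2 is itself unloaded: V_out = V_mid × R4/(R3+R4) = 23.01 × 4000/72000 = 1.28 V.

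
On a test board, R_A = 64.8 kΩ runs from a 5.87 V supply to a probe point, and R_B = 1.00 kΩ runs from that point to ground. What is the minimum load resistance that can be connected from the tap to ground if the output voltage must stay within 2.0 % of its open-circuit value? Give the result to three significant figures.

Output resistance R_th = R_A‖R_B = (64800 × 1000)/65800 = 984.8 Ω.
The fractional drop is R_th/(R_th + R_L); requiring this ≤ 0.0200 gives R_L ≥ R_th(1/0.0200 − 1) = 984.8 × 49.00 = 48.3 kΩ.

R_L(min) ≈ 48.3 kΩ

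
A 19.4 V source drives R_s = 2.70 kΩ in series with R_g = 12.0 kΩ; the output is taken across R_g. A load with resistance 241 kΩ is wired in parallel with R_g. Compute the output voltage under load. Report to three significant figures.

The load sits in parallel with R_g: R_g‖R_L = (12.0 × 241) / (12.0 + 241) = 11.43 kΩ.
V_out = 19.4 × 11.43 / (2.70 + 11.43) = 19.4 × 11.43/14.13 = 15.7 V.

V_out ≈ 15.7 V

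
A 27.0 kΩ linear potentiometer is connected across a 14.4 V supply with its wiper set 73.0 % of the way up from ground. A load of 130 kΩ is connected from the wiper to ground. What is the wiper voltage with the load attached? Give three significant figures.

The wiper splits the pot into (1−α)R = 7.290 kΩ above and αR = 19.71 kΩ below.
Lower section ‖ load = 17.12 kΩ.
V_wiper = 14.4 × 17.12/(7.290 + 17.12) = 10.1 V.

V ≈ 10.1 V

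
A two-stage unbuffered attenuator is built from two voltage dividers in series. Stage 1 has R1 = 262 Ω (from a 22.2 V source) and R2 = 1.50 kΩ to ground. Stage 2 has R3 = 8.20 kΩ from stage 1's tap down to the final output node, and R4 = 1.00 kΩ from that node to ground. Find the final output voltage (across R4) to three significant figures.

V_out ≈ 2.01 V

Stage 2 presents R3+R4 = 9200 Ω as a load on stage 1's tap.
Stage 1's lower leg becomes R2‖(R3+R4) = 1290 Ω, so V_mid = 22.2 × 1290/1552 = 18.45 V.
Stage 2 is itself unloaded: V_out = V_mid × R4/(R3+R4) = 18.45 × 1000/9200 = 2.01 V.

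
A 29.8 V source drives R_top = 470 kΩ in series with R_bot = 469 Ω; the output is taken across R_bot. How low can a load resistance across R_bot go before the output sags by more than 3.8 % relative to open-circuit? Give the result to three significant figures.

R_L(min) ≈ 11.9 kΩ

Output resistance R_th = R_top‖R_bot = (470000 × 469)/470500 = 468.5 Ω.
The fractional drop is R_th/(R_th + R_L); requiring this ≤ 0.0380 gives R_L ≥ R_th(1/0.0380 − 1) = 468.5 × 25.32 = 11.9 kΩ.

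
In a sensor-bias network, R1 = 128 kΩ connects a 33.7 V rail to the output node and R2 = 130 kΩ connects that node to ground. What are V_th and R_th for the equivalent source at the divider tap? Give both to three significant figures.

V_th is the open-circuit tap voltage: 33.7 × 130/(128 + 130) = 17.0 V.
With the supply zeroed, R1 and R2 appear in parallel from the tap: R_th = R1‖R2 = (128 × 130)/258.0 = 64.5 kΩ.

V_th = 17.0 V, R_th = 64.5 kΩ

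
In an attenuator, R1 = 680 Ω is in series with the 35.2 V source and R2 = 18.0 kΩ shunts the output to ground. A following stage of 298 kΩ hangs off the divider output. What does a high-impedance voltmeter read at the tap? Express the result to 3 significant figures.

The load sits in parallel with R2: R2‖R_L = (18000 × 298000) / (18000 + 298000) = 16970 Ω.
V_out = 35.2 × 16970 / (680 + 16970) = 35.2 × 16970/17650 = 33.8 V.

V_out ≈ 33.8 V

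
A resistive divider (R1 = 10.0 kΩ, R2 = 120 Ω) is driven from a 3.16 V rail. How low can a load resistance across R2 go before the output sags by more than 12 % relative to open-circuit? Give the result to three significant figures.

Output resistance R_th = R1‖R2 = (10000 × 120)/10120 = 118.6 Ω.
The fractional drop is R_th/(R_th + R_L); requiring this ≤ 0.120 gives R_L ≥ R_th(1/0.120 − 1) = 118.6 × 7.333 = 870 Ω.

R_L(min) ≈ 870 Ω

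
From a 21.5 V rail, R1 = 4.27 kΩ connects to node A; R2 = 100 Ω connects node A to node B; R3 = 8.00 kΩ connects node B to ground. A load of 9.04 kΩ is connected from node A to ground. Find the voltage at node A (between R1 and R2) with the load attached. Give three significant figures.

V ≈ 10.8 V

Below node A the series string R2+R3 = 8100 Ω sits in parallel with the 9040 Ω load: 4272 Ω.
V_A = 21.5 × 4272/(4270 + 4272) = 10.8 V.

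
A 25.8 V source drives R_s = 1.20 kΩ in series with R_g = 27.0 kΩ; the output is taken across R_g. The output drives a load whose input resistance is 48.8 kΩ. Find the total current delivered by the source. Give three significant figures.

I ≈ 1.39 mA

R_g‖R_L = 17.38 kΩ, so the source sees R_s + R_g‖R_L = 18.58 kΩ.
I = 25.8 V / 18.58 kΩ = 1.39 mA.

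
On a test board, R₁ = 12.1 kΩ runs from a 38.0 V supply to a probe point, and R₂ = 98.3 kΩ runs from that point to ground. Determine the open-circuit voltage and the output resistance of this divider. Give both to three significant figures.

V_th = 33.8 V, R_th = 10.8 kΩ

V_th is the open-circuit tap voltage: 38.0 × 98.3/(12.1 + 98.3) = 33.8 V.
With the supply zeroed, R₁ and R₂ appear in parallel from the tap: R_th = R₁‖R₂ = (12.1 × 98.3)/110.4 = 10.8 kΩ.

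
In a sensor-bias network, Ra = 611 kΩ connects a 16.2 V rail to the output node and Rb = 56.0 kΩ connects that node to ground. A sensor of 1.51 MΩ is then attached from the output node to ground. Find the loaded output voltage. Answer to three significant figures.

V_out ≈ 1.32 V

The load sits in parallel with Rb: Rb‖R_L = (56.0 × 1510) / (56.0 + 1510) = 54.00 kΩ.
V_out = 16.2 × 54.00 / (611 + 54.00) = 16.2 × 54.00/665.0 = 1.32 V.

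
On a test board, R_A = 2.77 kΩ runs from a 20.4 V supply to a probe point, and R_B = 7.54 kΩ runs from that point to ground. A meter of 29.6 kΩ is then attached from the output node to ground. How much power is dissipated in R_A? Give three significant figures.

P ≈ 15.0 mW

Total resistance from the source is R_A + (R_B‖R_L) = 8.779 kΩ, so I = 20.4/8.779 kΩ = 2.324 mA.
P = I²·R_A = (2.324 mA)² × 2.77 kΩ = 15.0 mW.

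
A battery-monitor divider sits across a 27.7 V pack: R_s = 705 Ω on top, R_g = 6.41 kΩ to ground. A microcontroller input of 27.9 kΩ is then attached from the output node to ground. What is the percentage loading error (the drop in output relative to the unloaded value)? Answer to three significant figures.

2.23 %

The divider's output (Thévenin) resistance is R_s‖R_g = 635.1 Ω.
Fractional drop under load = R_th/(R_th + R_L) = 635.1 / (635.1 + 27900) = 0.02226.
So the output falls by 2.23 %.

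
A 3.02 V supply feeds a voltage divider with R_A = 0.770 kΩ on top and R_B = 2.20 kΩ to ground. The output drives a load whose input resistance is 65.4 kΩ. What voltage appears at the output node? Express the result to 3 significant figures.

The load sits in parallel with R_B: R_B‖R_L = (2200 × 65400) / (2200 + 65400) = 2128 Ω.
V_out = 3.02 × 2128 / (770 + 2128) = 3.02 × 2128/2898 = 2.22 V.

V_out ≈ 2.22 V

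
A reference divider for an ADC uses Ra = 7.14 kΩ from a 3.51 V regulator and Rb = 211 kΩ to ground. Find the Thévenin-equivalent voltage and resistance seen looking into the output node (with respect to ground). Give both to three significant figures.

V_th is the open-circuit tap voltage: 3.51 × 211/(7.14 + 211) = 3.40 V.
With the supply zeroed, Ra and Rb appear in parallel from the tap: R_th = Ra‖Rb = (7.14 × 211)/218.1 = 6.91 kΩ.

V_th = 3.40 V, R_th = 6.91 kΩ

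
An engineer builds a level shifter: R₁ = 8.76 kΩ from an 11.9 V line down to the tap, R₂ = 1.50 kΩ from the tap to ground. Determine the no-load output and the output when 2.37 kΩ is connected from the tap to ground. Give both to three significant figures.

Unloaded: 1.74 V; loaded: 1.13 V

Open-circuit: V = 11.9 × 1.50/(8.76 + 1.50) = 1.74 V.
With the load, R₂ becomes R₂‖R_L = 0.9186 kΩ, so V = 11.9 × 0.9186/9.679 = 1.13 V.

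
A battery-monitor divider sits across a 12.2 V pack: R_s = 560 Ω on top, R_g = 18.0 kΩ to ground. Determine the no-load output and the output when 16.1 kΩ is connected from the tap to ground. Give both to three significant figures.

Unloaded: 11.8 V; loaded: 11.4 V

Open-circuit: V = 12.2 × 18000/(560 + 18000) = 11.8 V.
With the load, R_g becomes R_g‖R_L = 8499 Ω, so V = 12.2 × 8499/9059 = 11.4 V.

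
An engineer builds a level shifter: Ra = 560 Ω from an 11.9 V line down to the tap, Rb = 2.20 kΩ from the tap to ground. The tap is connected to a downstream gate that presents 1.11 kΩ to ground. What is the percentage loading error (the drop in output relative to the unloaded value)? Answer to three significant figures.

28.7 %

Unloaded V = 11.9 × 2200/2760 = 9.486 V.
Loaded: Rb‖R_L = 737.8 Ω, giving V = 11.9 × 737.8/1298 = 6.765 V.
Drop = (9.486 − 6.765) / 9.486 = 28.7 %.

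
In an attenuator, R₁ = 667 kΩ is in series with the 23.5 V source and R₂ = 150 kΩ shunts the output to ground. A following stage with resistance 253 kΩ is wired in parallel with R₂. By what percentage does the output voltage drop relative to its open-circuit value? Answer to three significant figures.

32.6 %

The divider's output (Thévenin) resistance is R₁‖R₂ = 122.5 kΩ.
Fractional drop under load = R_th/(R_th + R_L) = 122.5 / (122.5 + 253) = 0.3262.
So the output falls by 32.6 %.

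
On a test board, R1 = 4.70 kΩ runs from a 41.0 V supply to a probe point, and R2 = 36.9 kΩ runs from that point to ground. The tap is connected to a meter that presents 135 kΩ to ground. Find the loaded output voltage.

The load sits in parallel with R2: R2‖R_L = (36.9 × 135) / (36.9 + 135) = 28.98 kΩ.
V_out = 41.0 × 28.98 / (4.70 + 28.98) = 41.0 × 28.98/33.68 = 35.3 V.

V_out ≈ 35.3 V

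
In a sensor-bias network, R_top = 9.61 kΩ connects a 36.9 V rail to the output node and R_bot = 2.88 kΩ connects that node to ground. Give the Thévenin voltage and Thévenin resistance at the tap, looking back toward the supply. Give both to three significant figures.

V_th = 8.51 V, R_th = 2.22 kΩ

V_th is the open-circuit tap voltage: 36.9 × 2.88/(9.61 + 2.88) = 8.51 V.
With the supply zeroed, R_top and R_bot appear in parallel from the tap: R_th = R_top‖R_bot = (9.61 × 2.88)/12.49 = 2.22 kΩ.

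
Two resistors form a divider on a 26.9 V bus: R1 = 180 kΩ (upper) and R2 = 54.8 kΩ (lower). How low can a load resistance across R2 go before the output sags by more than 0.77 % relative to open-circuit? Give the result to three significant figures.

R_L(min) ≈ 5.41 MΩ

Output resistance R_th = R1‖R2 = (180 × 54.8)/234.8 = 42.01 kΩ.
The fractional drop is R_th/(R_th + R_L); requiring this ≤ 0.00770 gives R_L ≥ R_th(1/0.00770 − 1) = 42.01 × 128.9 = 5.41 MΩ.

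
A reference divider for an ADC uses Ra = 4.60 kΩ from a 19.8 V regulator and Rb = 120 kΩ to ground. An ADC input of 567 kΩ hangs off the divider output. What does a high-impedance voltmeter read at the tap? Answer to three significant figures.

V_out ≈ 18.9 V

The load sits in parallel with Rb: Rb‖R_L = (120 × 567) / (120 + 567) = 99.04 kΩ.
V_out = 19.8 × 99.04 / (4.60 + 99.04) = 19.8 × 99.04/103.6 = 18.9 V.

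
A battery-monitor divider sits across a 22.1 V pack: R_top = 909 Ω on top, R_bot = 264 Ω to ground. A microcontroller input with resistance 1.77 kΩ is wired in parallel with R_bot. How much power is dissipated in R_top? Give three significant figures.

Total resistance from the source is R_top + (R_bot‖R_L) = 1139 Ω, so I = 22.1/1139 Ω = 19.41 mA.
P = I²·R_top = (19.41 mA)² × 909 Ω = 342 mW.

P ≈ 342 mW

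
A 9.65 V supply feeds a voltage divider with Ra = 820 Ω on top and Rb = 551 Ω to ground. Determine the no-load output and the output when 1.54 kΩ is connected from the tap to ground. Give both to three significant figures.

Unloaded: 3.88 V; loaded: 3.19 V

Open-circuit: V = 9.65 × 551/(820 + 551) = 3.88 V.
With the load, Rb becomes Rb‖R_L = 405.8 Ω, so V = 9.65 × 405.8/1226 = 3.19 V.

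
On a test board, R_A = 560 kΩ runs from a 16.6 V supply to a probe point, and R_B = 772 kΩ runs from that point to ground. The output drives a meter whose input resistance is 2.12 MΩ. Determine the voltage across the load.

The load sits in parallel with R_B: R_B‖R_L = (772 × 2120) / (772 + 2120) = 565.9 kΩ.
V_out = 16.6 × 565.9 / (560 + 565.9) = 16.6 × 565.9/1126 = 8.34 V.

V_out ≈ 8.34 V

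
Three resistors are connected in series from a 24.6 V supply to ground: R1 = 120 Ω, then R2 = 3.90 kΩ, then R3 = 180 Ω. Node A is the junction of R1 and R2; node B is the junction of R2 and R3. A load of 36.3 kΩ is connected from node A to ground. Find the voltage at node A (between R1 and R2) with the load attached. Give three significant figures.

V ≈ 23.8 V

Below node A the series string R2+R3 = 4080 Ω sits in parallel with the 36300 Ω load: 3668 Ω.
V_A = 24.6 × 3668/(120 + 3668) = 23.8 V.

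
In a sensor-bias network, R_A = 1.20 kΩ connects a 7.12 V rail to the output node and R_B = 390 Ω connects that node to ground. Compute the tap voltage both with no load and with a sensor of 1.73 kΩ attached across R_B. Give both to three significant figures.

Unloaded: 1.75 V; loaded: 1.49 V

Open-circuit: V = 7.12 × 390/(1200 + 390) = 1.75 V.
With the load, R_B becomes R_B‖R_L = 318.3 Ω, so V = 7.12 × 318.3/1518 = 1.49 V.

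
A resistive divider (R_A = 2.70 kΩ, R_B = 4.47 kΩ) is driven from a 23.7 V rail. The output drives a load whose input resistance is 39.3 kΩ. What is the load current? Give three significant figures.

I_L ≈ 0.361 mA

R_B‖R_L = 4.014 kΩ; V_out = 23.7 × 4.014/6.714 = 14.17 V.
I_L = V_out / R_L = 14.17 / 39.3 kΩ = 0.361 mA.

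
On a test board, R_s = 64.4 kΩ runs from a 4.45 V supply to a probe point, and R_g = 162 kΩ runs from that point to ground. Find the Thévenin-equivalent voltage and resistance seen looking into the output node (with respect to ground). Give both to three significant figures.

V_th is the open-circuit tap voltage: 4.45 × 162/(64.4 + 162) = 3.18 V.
With the supply zeroed, R_s and R_g appear in parallel from the tap: R_th = R_s‖R_g = (64.4 × 162)/226.4 = 46.1 kΩ.

V_th = 3.18 V, R_th = 46.1 kΩ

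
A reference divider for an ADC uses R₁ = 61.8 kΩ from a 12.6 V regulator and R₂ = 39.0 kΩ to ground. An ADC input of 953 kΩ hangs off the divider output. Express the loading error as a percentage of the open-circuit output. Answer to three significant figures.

2.45 %

The divider's output (Thévenin) resistance is R₁‖R₂ = 23.91 kΩ.
Fractional drop under load = R_th/(R_th + R_L) = 23.91 / (23.91 + 953) = 0.02448.
So the output falls by 2.45 %.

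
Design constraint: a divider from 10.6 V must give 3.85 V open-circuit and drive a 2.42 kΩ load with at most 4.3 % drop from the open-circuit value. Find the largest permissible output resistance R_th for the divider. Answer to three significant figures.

Loading drop = R_th/(R_th + R_L) ≤ 0.0430, so R_th ≤ R_L · ε/(1−ε) = 2.42 kΩ × 0.0430/0.9570 = 109 Ω.
(Any R1, R2 with R2/(R1+R2) = 0.363 and R1‖R2 ≤ 109 Ω will meet the spec.)

R_th ≤ 109 Ω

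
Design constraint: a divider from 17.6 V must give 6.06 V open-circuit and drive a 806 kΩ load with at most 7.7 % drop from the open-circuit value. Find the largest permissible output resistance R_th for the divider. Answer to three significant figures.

Loading drop = R_th/(R_th + R_L) ≤ 0.0770, so R_th ≤ R_L · ε/(1−ε) = 806 kΩ × 0.0770/0.9230 = 67.2 kΩ.

R_th ≤ 67.2 kΩ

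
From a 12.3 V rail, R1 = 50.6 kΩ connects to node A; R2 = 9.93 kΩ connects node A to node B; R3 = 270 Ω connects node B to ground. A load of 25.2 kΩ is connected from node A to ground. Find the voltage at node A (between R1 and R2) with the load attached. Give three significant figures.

Below node A the series string R2+R3 = 10200 Ω sits in parallel with the 25200 Ω load: 7261 Ω.
V_A = 12.3 × 7261/(50600 + 7261) = 1.54 V.

V ≈ 1.54 V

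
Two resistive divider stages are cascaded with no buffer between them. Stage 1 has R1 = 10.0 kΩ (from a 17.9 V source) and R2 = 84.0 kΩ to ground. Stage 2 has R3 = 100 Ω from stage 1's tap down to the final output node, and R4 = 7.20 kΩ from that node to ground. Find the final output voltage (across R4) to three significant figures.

V_out ≈ 7.09 V

Stage 2 presents R3+R4 = 7300 Ω as a load on stage 1's tap.
Stage 1's lower leg becomes R2‖(R3+R4) = 6716 Ω, so V_mid = 17.9 × 6716/16720 = 7.192 V.
Stage 2 is itself unloaded: V_out = V_mid × R4/(R3+R4) = 7.192 × 7200/7300 = 7.09 V.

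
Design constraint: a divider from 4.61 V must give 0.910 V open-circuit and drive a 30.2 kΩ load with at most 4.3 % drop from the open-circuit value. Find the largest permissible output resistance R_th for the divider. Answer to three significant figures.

R_th ≤ 1.36 kΩ

Loading drop = R_th/(R_th + R_L) ≤ 0.0430, so R_th ≤ R_L · ε/(1−ε) = 30.2 kΩ × 0.0430/0.9570 = 1.36 kΩ.
(Any R1, R2 with R2/(R1+R2) = 0.197 and R1‖R2 ≤ 1.36 kΩ will meet the spec.)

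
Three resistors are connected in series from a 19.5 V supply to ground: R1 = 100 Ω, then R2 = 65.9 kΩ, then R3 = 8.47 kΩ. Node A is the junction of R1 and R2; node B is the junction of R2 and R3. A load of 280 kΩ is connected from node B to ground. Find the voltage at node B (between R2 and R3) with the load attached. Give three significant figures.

V ≈ 2.16 V

At node B, R3 is in parallel with the load: R3‖R_L = 8221 Ω.
Below node A the resistance is R2 + (R3‖R_L) = 74120 Ω, so V_A = 19.5 × 74120/74220 = 19.47 V.
Then V_B = V_A × (R3‖R_L)/(R2 + R3‖R_L) = 19.47 × 8221/74120 = 2.16 V.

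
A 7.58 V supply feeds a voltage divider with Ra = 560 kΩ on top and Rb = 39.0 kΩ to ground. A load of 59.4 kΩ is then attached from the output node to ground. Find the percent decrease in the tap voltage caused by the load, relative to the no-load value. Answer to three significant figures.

The divider's output (Thévenin) resistance is Ra‖Rb = 36.46 kΩ.
Fractional drop under load = R_th/(R_th + R_L) = 36.46 / (36.46 + 59.4) = 0.3804.
So the output falls by 38.0 %.

38.0 %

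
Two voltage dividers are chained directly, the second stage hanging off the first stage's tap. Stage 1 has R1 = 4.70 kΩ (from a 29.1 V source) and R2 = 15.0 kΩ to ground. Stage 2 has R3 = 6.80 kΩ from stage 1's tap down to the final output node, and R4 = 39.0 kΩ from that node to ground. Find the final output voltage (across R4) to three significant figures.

V_out ≈ 17.5 V

Stage 2 presents R3+R4 = 45.80 kΩ as a load on stage 1's tap.
Stage 1's lower leg becomes R2‖(R3+R4) = 11.30 kΩ, so V_mid = 29.1 × 11.30/16.00 = 20.55 V.
Stage 2 is itself unloaded: V_out = V_mid × R4/(R3+R4) = 20.55 × 39.0/45.80 = 17.5 V.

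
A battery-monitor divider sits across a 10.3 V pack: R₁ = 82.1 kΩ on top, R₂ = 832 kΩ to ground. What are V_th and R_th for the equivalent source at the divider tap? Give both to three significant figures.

V_th = 9.37 V, R_th = 74.7 kΩ

V_th is the open-circuit tap voltage: 10.3 × 832/(82.1 + 832) = 9.37 V.
With the supply zeroed, R₁ and R₂ appear in parallel from the tap: R_th = R₁‖R₂ = (82.1 × 832)/914.1 = 74.7 kΩ.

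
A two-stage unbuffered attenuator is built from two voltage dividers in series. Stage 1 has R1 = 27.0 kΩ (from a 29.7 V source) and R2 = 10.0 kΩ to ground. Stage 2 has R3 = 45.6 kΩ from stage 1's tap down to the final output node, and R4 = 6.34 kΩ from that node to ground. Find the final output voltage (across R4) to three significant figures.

V_out ≈ 0.859 V

Stage 2 presents R3+R4 = 51.94 kΩ as a load on stage 1's tap.
Stage 1's lower leg becomes R2‖(R3+R4) = 8.386 kΩ, so V_mid = 29.7 × 8.386/35.39 = 7.038 V.
Stage 2 is itself unloaded: V_out = V_mid × R4/(R3+R4) = 7.038 × 6.34/51.94 = 0.859 V.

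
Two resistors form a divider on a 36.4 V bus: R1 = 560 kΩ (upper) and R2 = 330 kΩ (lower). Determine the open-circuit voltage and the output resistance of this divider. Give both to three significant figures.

V_th is the open-circuit tap voltage: 36.4 × 330/(560 + 330) = 13.5 V.
With the supply zeroed, R1 and R2 appear in parallel from the tap: R_th = R1‖R2 = (560 × 330)/890.0 = 208 kΩ.

V_th = 13.5 V, R_th = 208 kΩ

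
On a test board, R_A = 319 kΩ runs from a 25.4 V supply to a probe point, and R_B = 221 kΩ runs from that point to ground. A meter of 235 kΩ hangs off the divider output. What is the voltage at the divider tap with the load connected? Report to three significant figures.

The load sits in parallel with R_B: R_B‖R_L = (221 × 235) / (221 + 235) = 113.9 kΩ.
V_out = 25.4 × 113.9 / (319 + 113.9) = 25.4 × 113.9/432.9 = 6.68 V.

V_out ≈ 6.68 V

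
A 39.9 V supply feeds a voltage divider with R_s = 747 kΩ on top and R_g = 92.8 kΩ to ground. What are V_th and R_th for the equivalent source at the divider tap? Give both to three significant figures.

V_th = 4.41 V, R_th = 82.5 kΩ

V_th is the open-circuit tap voltage: 39.9 × 92.8/(747 + 92.8) = 4.41 V.
With the supply zeroed, R_s and R_g appear in parallel from the tap: R_th = R_s‖R_g = (747 × 92.8)/839.8 = 82.5 kΩ.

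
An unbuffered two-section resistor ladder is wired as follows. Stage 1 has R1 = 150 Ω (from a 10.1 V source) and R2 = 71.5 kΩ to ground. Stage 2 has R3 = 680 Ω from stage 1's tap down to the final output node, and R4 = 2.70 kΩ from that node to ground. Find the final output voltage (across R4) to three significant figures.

Stage 2 presents R3+R4 = 3380 Ω as a load on stage 1's tap.
Stage 1's lower leg becomes R2‖(R3+R4) = 3227 Ω, so V_mid = 10.1 × 3227/3377 = 9.651 V.
Stage 2 is itself unloaded: V_out = V_mid × R4/(R3+R4) = 9.651 × 2700/3380 = 7.71 V.

V_out ≈ 7.71 V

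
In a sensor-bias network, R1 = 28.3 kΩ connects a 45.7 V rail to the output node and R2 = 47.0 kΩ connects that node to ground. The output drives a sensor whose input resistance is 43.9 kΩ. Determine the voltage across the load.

The load sits in parallel with R2: R2‖R_L = (47.0 × 43.9) / (47.0 + 43.9) = 22.70 kΩ.
V_out = 45.7 × 22.70 / (28.3 + 22.70) = 45.7 × 22.70/51.00 = 20.3 V.

V_out ≈ 20.3 V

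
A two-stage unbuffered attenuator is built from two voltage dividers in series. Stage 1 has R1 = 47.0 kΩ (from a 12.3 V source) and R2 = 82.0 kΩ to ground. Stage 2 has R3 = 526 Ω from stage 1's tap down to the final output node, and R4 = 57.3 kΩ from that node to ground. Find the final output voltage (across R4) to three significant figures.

V_out ≈ 5.11 V

Stage 2 presents R3+R4 = 57830 Ω as a load on stage 1's tap.
Stage 1's lower leg becomes R2‖(R3+R4) = 33910 Ω, so V_mid = 12.3 × 33910/80910 = 5.155 V.
Stage 2 is itself unloaded: V_out = V_mid × R4/(R3+R4) = 5.155 × 57300/57830 = 5.11 V.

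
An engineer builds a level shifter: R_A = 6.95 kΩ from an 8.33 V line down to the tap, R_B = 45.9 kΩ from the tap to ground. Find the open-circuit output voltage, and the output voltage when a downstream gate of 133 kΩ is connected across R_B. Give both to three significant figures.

Unloaded: 7.23 V; loaded: 6.92 V

Open-circuit: V = 8.33 × 45.9/(6.95 + 45.9) = 7.23 V.
With the load, R_B becomes R_B‖R_L = 34.12 kΩ, so V = 8.33 × 34.12/41.07 = 6.92 V.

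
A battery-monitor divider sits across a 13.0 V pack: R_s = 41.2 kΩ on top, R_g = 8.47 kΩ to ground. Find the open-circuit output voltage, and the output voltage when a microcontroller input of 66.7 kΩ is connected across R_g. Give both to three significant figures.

Open-circuit: V = 13.0 × 8.47/(41.2 + 8.47) = 2.22 V.
With the load, R_g becomes R_g‖R_L = 7.516 kΩ, so V = 13.0 × 7.516/48.72 = 2.01 V.

Unloaded: 2.22 V; loaded: 2.01 V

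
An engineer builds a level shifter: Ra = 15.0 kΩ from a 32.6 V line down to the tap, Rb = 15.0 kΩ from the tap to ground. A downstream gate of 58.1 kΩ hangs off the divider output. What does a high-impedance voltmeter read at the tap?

V_out ≈ 14.4 V

The load sits in parallel with Rb: Rb‖R_L = (15.0 × 58.1) / (15.0 + 58.1) = 11.92 kΩ.
V_out = 32.6 × 11.92 / (15.0 + 11.92) = 32.6 × 11.92/26.92 = 14.4 V.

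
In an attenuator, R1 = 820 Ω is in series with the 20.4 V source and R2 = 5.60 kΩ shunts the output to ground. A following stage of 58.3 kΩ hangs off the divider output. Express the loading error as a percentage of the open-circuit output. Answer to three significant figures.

The divider's output (Thévenin) resistance is R1‖R2 = 715.3 Ω.
Fractional drop under load = R_th/(R_th + R_L) = 715.3 / (715.3 + 58300) = 0.01212.
So the output falls by 1.21 %.

1.21 %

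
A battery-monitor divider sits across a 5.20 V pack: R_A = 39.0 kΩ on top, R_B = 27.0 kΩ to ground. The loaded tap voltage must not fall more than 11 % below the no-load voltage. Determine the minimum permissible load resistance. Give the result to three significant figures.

R_L(min) ≈ 129 kΩ

Output resistance R_th = R_A‖R_B = (39.0 × 27.0)/66.00 = 15.95 kΩ.
The fractional drop is R_th/(R_th + R_L); requiring this ≤ 0.110 gives R_L ≥ R_th(1/0.110 − 1) = 15.95 × 8.091 = 129 kΩ.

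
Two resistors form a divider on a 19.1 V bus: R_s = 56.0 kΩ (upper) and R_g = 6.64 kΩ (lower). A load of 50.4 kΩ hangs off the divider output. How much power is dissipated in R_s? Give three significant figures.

P ≈ 5.34 mW

Total resistance from the source is R_s + (R_g‖R_L) = 61.87 kΩ, so I = 19.1/61.87 kΩ = 0.3087 mA.
P = I²·R_s = (0.3087 mA)² × 56.0 kΩ = 5.34 mW.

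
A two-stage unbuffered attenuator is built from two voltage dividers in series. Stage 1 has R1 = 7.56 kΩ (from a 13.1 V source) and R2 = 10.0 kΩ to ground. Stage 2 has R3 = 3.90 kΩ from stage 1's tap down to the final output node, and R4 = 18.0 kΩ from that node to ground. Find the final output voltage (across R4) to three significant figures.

Stage 2 presents R3+R4 = 21.90 kΩ as a load on stage 1's tap.
Stage 1's lower leg becomes R2‖(R3+R4) = 6.865 kΩ, so V_mid = 13.1 × 6.865/14.43 = 6.235 V.
Stage 2 is itself unloaded: V_out = V_mid × R4/(R3+R4) = 6.235 × 18.0/21.90 = 5.12 V.

V_out ≈ 5.12 V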